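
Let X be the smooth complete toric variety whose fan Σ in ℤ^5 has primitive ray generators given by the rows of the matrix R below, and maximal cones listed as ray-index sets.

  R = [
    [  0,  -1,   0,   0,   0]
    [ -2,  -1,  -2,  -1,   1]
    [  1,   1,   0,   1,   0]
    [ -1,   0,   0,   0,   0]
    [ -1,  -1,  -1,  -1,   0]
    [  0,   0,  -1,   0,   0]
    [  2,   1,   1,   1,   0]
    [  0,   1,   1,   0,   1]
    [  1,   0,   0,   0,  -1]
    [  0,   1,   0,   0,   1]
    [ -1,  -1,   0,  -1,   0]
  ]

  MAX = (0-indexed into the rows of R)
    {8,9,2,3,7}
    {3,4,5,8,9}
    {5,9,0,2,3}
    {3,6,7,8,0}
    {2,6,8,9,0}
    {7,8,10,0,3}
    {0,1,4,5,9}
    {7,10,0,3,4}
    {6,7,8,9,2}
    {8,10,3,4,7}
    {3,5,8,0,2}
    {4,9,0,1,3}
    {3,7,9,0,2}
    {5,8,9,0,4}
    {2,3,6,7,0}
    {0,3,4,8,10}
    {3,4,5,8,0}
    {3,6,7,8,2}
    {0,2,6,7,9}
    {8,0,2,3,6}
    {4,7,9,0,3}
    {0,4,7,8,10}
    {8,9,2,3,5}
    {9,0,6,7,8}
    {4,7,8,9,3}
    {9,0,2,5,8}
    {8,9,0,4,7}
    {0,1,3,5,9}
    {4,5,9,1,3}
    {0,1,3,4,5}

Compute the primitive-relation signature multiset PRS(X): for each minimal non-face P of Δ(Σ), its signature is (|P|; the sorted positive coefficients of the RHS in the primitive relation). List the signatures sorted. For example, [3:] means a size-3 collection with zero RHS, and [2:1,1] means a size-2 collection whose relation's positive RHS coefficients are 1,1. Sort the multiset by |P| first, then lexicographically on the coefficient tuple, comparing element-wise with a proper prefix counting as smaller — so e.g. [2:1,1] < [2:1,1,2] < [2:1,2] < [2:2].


Σ has 18 primitive collections:

  {2,10}:  v_{2} + v_{10} = 0 ; sig = [2:]
  {2,4}:  v_{2} + v_{4} = v_{5} ; sig = [2:1]
  {5,7}:  v_{5} + v_{7} = v_{9} ; sig = [2:1]
  {5,10}:  v_{5} + v_{10} = v_{4} ; sig = [2:1]
  {1,8}:  v_{1} + v_{8} = v_{4} + v_{5} ; sig = [2:1,1]
  {9,10}:  v_{9} + v_{10} = v_{4} + v_{7} ; sig = [2:1,1]
  {1,6}:  v_{1} + v_{6} = v_{0} + v_{5} + v_{9} ; sig = [2:1,1,1]
  {4,6}:  v_{4} + v_{6} = v_{0} + v_{8} + v_{9} ; sig = [2:1,1,1]
  {6,10}:  v_{6} + v_{10} = v_{0} + v_{7} + v_{8} ; sig = [2:1,1,1]
  {5,6}:  v_{5} + v_{6} = v_{0} + v_{2} + v_{8} + v_{9} ; sig = [2:1,1,1,1]
  {1,2}:  v_{1} + v_{2} = v_{0} + v_{3} + 2·v_{5} + v_{9} ; sig = [2:1,1,1,2]
  {1,7}:  v_{1} + v_{7} = v_{0} + v_{3} + v_{4} + 2·v_{9} ; sig = [2:1,1,1,2]
  {1,10}:  v_{1} + v_{10} = v_{0} + v_{3} + 2·v_{4} + v_{9} ; sig = [2:1,1,1,2]
  {3,6,9}:  v_{3} + v_{6} + v_{9} = v_{2} + v_{7} ; sig = [3:1,1]
  {0,3,8,9}:  v_{0} + v_{3} + v_{8} + v_{9} = 0 ; sig = [4:]
  {0,2,7,8}:  v_{0} + v_{2} + v_{7} + v_{8} = v_{6} ; sig = [4:1]
  {0,3,4,5,9}:  v_{0} + v_{3} + v_{4} + v_{5} + v_{9} = v_{1} ; sig = [5:1]
  {0,3,4,7,8}:  v_{0} + v_{3} + v_{4} + v_{7} + v_{8} = v_{10} ; sig = [5:1]

Signatures (|P|; sorted positive RHS coefficients), sorted:
{ [2:],  [2:1] ×3,  [2:1,1] ×2,  [2:1,1,1] ×3,  [2:1,1,1,1],  [2:1,1,1,2] ×3,  [3:1,1],  [4:],  [4:1],  [5:1] ×2 }


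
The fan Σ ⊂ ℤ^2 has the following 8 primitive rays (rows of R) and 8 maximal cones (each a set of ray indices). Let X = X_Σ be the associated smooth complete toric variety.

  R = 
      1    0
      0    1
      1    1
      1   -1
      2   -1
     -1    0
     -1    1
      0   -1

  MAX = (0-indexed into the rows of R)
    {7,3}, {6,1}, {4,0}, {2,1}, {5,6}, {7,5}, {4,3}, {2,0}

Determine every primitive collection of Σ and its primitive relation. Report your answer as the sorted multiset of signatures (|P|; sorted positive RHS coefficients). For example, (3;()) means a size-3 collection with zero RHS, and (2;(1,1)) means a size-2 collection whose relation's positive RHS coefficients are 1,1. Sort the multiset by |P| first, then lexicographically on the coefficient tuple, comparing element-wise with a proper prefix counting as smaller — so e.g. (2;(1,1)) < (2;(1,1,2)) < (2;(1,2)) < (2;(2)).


Minimal non-faces — 20 found among 8 rays, 8 max cones:

  {0,5}:  v_{0} + v_{5} = 0 — sig = (2;())
  {1,7}:  v_{1} + v_{7} = 0 — sig = (2;())
  {3,6}:  v_{3} + v_{6} = 0 — sig = (2;())
  {0,1}:  v_{0} + v_{1} = v_{2} — sig = (2;(1))
  {0,3}:  v_{0} + v_{3} = v_{4} — sig = (2;(1))
  {0,6}:  v_{0} + v_{6} = v_{1} — sig = (2;(1))
  {0,7}:  v_{0} + v_{7} = v_{3} — sig = (2;(1))
  {1,3}:  v_{1} + v_{3} = v_{0} — sig = (2;(1))
  {1,5}:  v_{1} + v_{5} = v_{6} — sig = (2;(1))
  {2,5}:  v_{2} + v_{5} = v_{1} — sig = (2;(1))
  {2,7}:  v_{2} + v_{7} = v_{0} — sig = (2;(1))
  {3,5}:  v_{3} + v_{5} = v_{7} — sig = (2;(1))
  {4,5}:  v_{4} + v_{5} = v_{3} — sig = (2;(1))
  {4,6}:  v_{4} + v_{6} = v_{0} — sig = (2;(1))
  {6,7}:  v_{6} + v_{7} = v_{5} — sig = (2;(1))
  {1,4}:  v_{1} + v_{4} = 2·v_{0} — sig = (2;(2))
  {2,3}:  v_{2} + v_{3} = 2·v_{0} — sig = (2;(2))
  {2,6}:  v_{2} + v_{6} = 2·v_{1} — sig = (2;(2))
  {4,7}:  v_{4} + v_{7} = 2·v_{3} — sig = (2;(2))
  {2,4}:  v_{2} + v_{4} = 3·v_{0} — sig = (2;(3))

Sorted signature multiset PRS(X):
{ (2;()) ×3,  (2;(1)) ×12,  (2;(2)) ×4,  (2;(3)) }


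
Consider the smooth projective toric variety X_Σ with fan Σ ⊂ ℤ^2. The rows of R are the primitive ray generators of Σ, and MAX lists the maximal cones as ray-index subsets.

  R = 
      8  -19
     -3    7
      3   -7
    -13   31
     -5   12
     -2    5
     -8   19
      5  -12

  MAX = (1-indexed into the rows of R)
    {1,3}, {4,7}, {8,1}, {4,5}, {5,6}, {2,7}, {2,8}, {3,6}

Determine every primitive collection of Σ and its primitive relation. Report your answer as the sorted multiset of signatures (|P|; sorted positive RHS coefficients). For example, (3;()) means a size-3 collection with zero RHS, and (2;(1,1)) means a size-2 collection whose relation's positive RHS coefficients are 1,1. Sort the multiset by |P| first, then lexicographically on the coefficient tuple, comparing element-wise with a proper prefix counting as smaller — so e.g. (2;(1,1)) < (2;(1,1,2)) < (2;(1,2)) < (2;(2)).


20 minimal non-faces of Δ(Σ) (on 8 rays):

  P = {1,7}:  v_{1} + v_{7} = 0  →  sig = (2;())
  P = {2,3}:  v_{2} + v_{3} = 0  →  sig = (2;())
  P = {5,8}:  v_{5} + v_{8} = 0  →  sig = (2;())
  P = {1,2}:  v_{1} + v_{2} = v_{8}  →  sig = (2;(1))
  P = {1,4}:  v_{1} + v_{4} = v_{5}  →  sig = (2;(1))
  P = {1,5}:  v_{1} + v_{5} = v_{3}  →  sig = (2;(1))
  P = {2,5}:  v_{2} + v_{5} = v_{7}  →  sig = (2;(1))
  P = {2,6}:  v_{2} + v_{6} = v_{5}  →  sig = (2;(1))
  P = {3,5}:  v_{3} + v_{5} = v_{6}  →  sig = (2;(1))
  P = {3,7}:  v_{3} + v_{7} = v_{5}  →  sig = (2;(1))
  P = {3,8}:  v_{3} + v_{8} = v_{1}  →  sig = (2;(1))
  P = {4,8}:  v_{4} + v_{8} = v_{7}  →  sig = (2;(1))
  P = {5,7}:  v_{5} + v_{7} = v_{4}  →  sig = (2;(1))
  P = {6,8}:  v_{6} + v_{8} = v_{3}  →  sig = (2;(1))
  P = {7,8}:  v_{7} + v_{8} = v_{2}  →  sig = (2;(1))
  P = {1,6}:  v_{1} + v_{6} = 2·v_{3}  →  sig = (2;(2))
  P = {2,4}:  v_{2} + v_{4} = 2·v_{7}  →  sig = (2;(2))
  P = {3,4}:  v_{3} + v_{4} = 2·v_{5}  →  sig = (2;(2))
  P = {6,7}:  v_{6} + v_{7} = 2·v_{5}  →  sig = (2;(2))
  P = {4,6}:  v_{4} + v_{6} = 3·v_{5}  →  sig = (2;(3))

Sorted signature multiset PRS(X):
{ (2;()) ×3,  (2;(1)) ×12,  (2;(2)) ×4,  (2;(3)) }


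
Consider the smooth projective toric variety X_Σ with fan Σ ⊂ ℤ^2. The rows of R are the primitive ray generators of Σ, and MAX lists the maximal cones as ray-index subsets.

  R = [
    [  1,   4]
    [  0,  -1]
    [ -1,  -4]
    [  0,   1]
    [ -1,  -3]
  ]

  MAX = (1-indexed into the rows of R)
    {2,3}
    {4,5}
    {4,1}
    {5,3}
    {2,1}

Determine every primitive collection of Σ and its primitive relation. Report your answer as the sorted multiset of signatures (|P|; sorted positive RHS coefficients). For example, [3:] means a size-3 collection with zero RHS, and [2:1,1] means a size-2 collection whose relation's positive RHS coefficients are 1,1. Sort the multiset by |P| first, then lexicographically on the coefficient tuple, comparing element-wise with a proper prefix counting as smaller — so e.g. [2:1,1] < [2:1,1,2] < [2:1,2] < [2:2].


5 minimal non-faces of Δ(Σ) (on 5 rays):

  P={1,3}:  v_{1} + v_{3} = 0  so sig = [2:]
  P={2,4}:  v_{2} + v_{4} = 0  so sig = [2:]
  P={1,5}:  v_{1} + v_{5} = v_{4}  so sig = [2:1]
  P={2,5}:  v_{2} + v_{5} = v_{3}  so sig = [2:1]
  P={3,4}:  v_{3} + v_{4} = v_{5}  so sig = [2:1]

Signatures (|P|; sorted positive RHS coefficients), sorted:
{ [2:] ×2,  [2:1] ×3 }


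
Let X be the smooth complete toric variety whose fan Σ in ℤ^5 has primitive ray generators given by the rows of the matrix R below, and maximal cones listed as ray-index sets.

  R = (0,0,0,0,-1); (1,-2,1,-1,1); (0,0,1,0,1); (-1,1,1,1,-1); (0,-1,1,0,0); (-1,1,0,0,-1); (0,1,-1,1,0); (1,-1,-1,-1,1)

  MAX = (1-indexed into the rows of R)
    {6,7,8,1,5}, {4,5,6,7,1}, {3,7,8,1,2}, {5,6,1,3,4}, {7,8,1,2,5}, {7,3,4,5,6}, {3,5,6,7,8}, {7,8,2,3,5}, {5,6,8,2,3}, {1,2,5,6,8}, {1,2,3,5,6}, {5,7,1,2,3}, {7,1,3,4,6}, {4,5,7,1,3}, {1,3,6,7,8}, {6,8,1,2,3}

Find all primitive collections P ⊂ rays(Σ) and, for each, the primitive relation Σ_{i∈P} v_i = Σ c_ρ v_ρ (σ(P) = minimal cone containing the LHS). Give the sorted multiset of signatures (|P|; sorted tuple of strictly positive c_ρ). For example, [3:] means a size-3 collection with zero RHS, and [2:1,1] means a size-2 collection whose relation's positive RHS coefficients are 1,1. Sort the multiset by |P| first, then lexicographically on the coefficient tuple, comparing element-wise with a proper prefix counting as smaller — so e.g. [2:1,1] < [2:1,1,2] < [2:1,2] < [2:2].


Primitive collections (5):

  • {4,8}:  v_{4} + v_{8} = 0  so sig = [2:]
  • {2,4}:  v_{2} + v_{4} = v_{1} + v_{3} + v_{5}  so sig = [2:1,1,1]
  • {2,6,7}:  v_{2} + v_{6} + v_{7} = 0  so sig = [3:]
  • {1,3,5,8}:  v_{1} + v_{3} + v_{5} + v_{8} = v_{2}  so sig = [4:1]
  • {1,3,5,6,7}:  v_{1} + v_{3} + v_{5} + v_{6} + v_{7} = v_{4}  so sig = [5:1]

Sorted signature multiset PRS(X):
{ [2:],  [2:1,1,1],  [3:],  [4:1],  [5:1] }


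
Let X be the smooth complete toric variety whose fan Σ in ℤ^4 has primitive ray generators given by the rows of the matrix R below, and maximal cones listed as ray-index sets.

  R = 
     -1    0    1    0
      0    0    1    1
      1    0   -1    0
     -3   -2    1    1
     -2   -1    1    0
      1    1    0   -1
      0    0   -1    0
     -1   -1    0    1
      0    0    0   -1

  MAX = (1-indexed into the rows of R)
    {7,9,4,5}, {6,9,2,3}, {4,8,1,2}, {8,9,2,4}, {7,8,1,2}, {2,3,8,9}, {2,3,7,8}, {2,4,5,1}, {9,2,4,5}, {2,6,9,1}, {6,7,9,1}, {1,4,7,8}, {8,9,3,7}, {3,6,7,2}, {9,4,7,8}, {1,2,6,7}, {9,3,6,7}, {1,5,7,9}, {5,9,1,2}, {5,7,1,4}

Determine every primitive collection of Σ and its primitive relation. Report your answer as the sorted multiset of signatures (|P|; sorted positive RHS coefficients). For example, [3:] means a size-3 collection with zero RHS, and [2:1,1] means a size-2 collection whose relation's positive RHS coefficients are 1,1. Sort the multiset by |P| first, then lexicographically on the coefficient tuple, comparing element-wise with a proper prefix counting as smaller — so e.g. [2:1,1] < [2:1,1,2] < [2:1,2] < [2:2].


Δ(Σ) — 9 vertices, 12 min non-faces:

  P={1,3}:  v_{1} + v_{3} = 0 ; sig = [2:]
  P={6,8}:  v_{6} + v_{8} = 0 ; sig = [2:]
  P={4,6}:  v_{4} + v_{6} = v_{5} ; sig = [2:1]
  P={5,8}:  v_{5} + v_{8} = v_{4} ; sig = [2:1]
  P={3,5}:  v_{3} + v_{5} = v_{8} + v_{9} ; sig = [2:1,1]
  P={5,6}:  v_{5} + v_{6} = v_{1} + v_{9} ; sig = [2:1,1]
  P={3,4}:  v_{3} + v_{4} = 2·v_{8} + v_{9} ; sig = [2:1,2]
  P={2,7,9}:  v_{2} + v_{7} + v_{9} = 0 ; sig = [3:]
  P={1,8,9}:  v_{1} + v_{8} + v_{9} = v_{5} ; sig = [3:1]
  P={2,5,7}:  v_{2} + v_{5} + v_{7} = v_{1} + v_{8} ; sig = [3:1,1]
  P={2,4,7}:  v_{2} + v_{4} + v_{7} = v_{1} + 2·v_{8} ; sig = [3:1,2]
  P={1,4,9}:  v_{1} + v_{4} + v_{9} = 2·v_{5} ; sig = [3:2]

so the primitive-relation signature multiset is
    [2:]
    [2:]
    [2:1]
    [2:1]
    [2:1,1]
    [2:1,1]
    [2:1,2]
    [3:]
    [3:1]
    [3:1,1]
    [3:1,2]
    [3:2]


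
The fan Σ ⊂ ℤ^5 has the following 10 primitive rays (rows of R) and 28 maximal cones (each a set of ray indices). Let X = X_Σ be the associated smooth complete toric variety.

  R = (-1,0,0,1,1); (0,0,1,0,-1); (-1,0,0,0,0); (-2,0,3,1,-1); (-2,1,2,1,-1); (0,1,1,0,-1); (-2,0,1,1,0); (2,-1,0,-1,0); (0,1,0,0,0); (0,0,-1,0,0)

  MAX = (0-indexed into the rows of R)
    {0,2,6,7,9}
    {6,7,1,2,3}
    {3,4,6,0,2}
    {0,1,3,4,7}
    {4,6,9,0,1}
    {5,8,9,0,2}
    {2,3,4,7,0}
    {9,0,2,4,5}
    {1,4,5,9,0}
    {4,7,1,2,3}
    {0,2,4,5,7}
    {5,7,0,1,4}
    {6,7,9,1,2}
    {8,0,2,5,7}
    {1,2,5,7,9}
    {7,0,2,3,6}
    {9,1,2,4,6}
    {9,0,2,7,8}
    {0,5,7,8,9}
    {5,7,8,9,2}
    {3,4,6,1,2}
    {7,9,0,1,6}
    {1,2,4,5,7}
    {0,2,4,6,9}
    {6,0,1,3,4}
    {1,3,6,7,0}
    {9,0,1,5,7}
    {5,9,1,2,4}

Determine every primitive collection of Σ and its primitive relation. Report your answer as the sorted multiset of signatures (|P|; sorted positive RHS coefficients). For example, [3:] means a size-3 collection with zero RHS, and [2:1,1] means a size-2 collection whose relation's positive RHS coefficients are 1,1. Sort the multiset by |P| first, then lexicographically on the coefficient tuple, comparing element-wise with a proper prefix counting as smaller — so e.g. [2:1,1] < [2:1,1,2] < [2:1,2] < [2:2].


The 11 primitive collections of Σ (r=10, n=5):

  P = {1,8}:  v_{1} + v_{8} = v_{5}  ⟹  sig = [2:1]
  P = {5,6}:  v_{5} + v_{6} = v_{4}  ⟹  sig = [2:1]
  P = {3,9}:  v_{3} + v_{9} = v_{1} + v_{6}  ⟹  sig = [2:1,1]
  P = {6,8}:  v_{6} + v_{8} = v_{0} + v_{2} + v_{5}  ⟹  sig = [2:1,1,1]
  P = {3,8}:  v_{3} + v_{8} = v_{0} + v_{2} + v_{4} + v_{5} + v_{7}  ⟹  sig = [2:1,1,1,1,1]
  P = {4,8}:  v_{4} + v_{8} = v_{0} + v_{2} + 2·v_{5}  ⟹  sig = [2:1,1,2]
  P = {3,5}:  v_{3} + v_{5} = 2·v_{4} + v_{7}  ⟹  sig = [2:1,2]
  P = {0,1,2}:  v_{0} + v_{1} + v_{2} = v_{6}  ⟹  sig = [3:1]
  P = {4,6,7}:  v_{4} + v_{6} + v_{7} = v_{3}  ⟹  sig = [3:1]
  P = {4,7,9}:  v_{4} + v_{7} + v_{9} = v_{1}  ⟹  sig = [3:1]
  P = {0,2,5,7,9}:  v_{0} + v_{2} + v_{5} + v_{7} + v_{9} = 0  ⟹  sig = [5:]

Hence PRS(X_Σ) =
    |P|=2: 7 collections, coeffs (1), (1), (1,1), (1,1,1), (1,1,1,1,1), (1,1,2), (1,2)
    |P|=3: 3 collections, coeffs (1), (1), (1)
    |P|=5: 1 collection, coeffs ()


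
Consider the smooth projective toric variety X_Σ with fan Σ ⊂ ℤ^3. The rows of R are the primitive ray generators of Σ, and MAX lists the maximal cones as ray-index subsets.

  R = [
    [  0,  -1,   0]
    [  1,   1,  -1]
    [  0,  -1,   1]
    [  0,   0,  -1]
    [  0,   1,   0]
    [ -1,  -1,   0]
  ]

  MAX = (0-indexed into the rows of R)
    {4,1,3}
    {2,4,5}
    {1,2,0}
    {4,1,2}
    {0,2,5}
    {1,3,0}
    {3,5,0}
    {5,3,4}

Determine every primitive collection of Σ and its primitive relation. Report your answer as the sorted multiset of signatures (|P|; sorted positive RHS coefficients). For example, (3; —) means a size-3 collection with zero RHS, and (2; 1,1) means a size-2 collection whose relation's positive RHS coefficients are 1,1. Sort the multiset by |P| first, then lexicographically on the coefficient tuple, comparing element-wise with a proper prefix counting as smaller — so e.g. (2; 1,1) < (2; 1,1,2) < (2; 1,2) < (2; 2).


3 minimal non-faces of Δ(Σ) (on 6 rays):

  P={0,4}:  v_{0} + v_{4} = 0 — sig = (2; —)
  P={1,5}:  v_{1} + v_{5} = v_{3} — sig = (2; 1)
  P={2,3}:  v_{2} + v_{3} = v_{0} — sig = (2; 1)

Sorted signature multiset PRS(X):
    (2; —)
    (2; 1)
    (2; 1)


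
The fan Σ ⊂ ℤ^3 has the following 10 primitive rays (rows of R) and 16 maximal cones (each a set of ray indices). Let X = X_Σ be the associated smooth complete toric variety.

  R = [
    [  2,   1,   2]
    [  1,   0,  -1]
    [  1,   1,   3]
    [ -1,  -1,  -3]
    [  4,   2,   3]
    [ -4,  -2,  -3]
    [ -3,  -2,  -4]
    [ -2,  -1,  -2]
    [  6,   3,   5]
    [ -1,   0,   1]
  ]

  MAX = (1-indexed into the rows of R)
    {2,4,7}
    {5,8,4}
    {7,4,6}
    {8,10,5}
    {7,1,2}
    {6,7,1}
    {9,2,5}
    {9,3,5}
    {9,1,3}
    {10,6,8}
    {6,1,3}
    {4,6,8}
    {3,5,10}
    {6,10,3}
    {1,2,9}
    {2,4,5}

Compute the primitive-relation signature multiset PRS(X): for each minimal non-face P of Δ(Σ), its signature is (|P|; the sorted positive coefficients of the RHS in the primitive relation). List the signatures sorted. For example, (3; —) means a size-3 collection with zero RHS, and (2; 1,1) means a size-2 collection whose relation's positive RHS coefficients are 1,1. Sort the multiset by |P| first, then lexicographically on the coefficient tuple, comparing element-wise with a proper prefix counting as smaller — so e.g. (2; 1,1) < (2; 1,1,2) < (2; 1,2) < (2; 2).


The 21 primitive collections of Σ (r=10, n=3):

  • {1,8}:  v_{1} + v_{8} = 0 — sig = (2; —)
  • {2,10}:  v_{2} + v_{10} = 0 — sig = (2; —)
  • {3,4}:  v_{3} + v_{4} = 0 — sig = (2; —)
  • {5,6}:  v_{5} + v_{6} = 0 — sig = (2; —)
  • {1,4}:  v_{1} + v_{4} = v_{2} — sig = (2; 1)
  • {1,5}:  v_{1} + v_{5} = v_{9} — sig = (2; 1)
  • {1,10}:  v_{1} + v_{10} = v_{3} — sig = (2; 1)
  • {2,3}:  v_{2} + v_{3} = v_{1} — sig = (2; 1)
  • {2,6}:  v_{2} + v_{6} = v_{7} — sig = (2; 1)
  • {2,8}:  v_{2} + v_{8} = v_{4} — sig = (2; 1)
  • {3,8}:  v_{3} + v_{8} = v_{10} — sig = (2; 1)
  • {4,10}:  v_{4} + v_{10} = v_{8} — sig = (2; 1)
  • {5,7}:  v_{5} + v_{7} = v_{2} — sig = (2; 1)
  • {6,9}:  v_{6} + v_{9} = v_{1} — sig = (2; 1)
  • {7,10}:  v_{7} + v_{10} = v_{6} — sig = (2; 1)
  • {8,9}:  v_{8} + v_{9} = v_{5} — sig = (2; 1)
  • {3,7}:  v_{3} + v_{7} = v_{1} + v_{6} — sig = (2; 1,1)
  • {4,9}:  v_{4} + v_{9} = v_{2} + v_{5} — sig = (2; 1,1)
  • {7,8}:  v_{7} + v_{8} = v_{4} + v_{6} — sig = (2; 1,1)
  • {7,9}:  v_{7} + v_{9} = v_{1} + v_{2} — sig = (2; 1,1)
  • {9,10}:  v_{9} + v_{10} = v_{3} + v_{5} — sig = (2; 1,1)

Hence PRS(X_Σ) =
[(2; —), (2; —), (2; —), (2; —), (2; 1), (2; 1), (2; 1), (2; 1), (2; 1), (2; 1), (2; 1), (2; 1), (2; 1), (2; 1), (2; 1), (2; 1), (2; 1,1), (2; 1,1), (2; 1,1), (2; 1,1), (2; 1,1)]


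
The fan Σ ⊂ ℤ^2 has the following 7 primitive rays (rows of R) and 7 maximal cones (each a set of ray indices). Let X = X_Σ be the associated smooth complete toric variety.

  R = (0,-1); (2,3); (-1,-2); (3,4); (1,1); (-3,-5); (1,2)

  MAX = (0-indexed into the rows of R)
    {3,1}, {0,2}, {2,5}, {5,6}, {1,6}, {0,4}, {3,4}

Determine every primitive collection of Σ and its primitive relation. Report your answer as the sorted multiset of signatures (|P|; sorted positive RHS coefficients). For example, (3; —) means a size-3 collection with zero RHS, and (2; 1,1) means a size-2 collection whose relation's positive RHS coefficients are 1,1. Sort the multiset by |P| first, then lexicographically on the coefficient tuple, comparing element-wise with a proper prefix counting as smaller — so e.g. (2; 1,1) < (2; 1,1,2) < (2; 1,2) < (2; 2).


Σ has 14 primitive collections:

  • {2,6}:  v_{2} + v_{6} = 0  ⇒ sig = (2; —)
  • {0,6}:  v_{0} + v_{6} = v_{4}  ⇒ sig = (2; 1)
  • {1,2}:  v_{1} + v_{2} = v_{4}  ⇒ sig = (2; 1)
  • {1,4}:  v_{1} + v_{4} = v_{3}  ⇒ sig = (2; 1)
  • {1,5}:  v_{1} + v_{5} = v_{2}  ⇒ sig = (2; 1)
  • {2,4}:  v_{2} + v_{4} = v_{0}  ⇒ sig = (2; 1)
  • {3,5}:  v_{3} + v_{5} = v_{0}  ⇒ sig = (2; 1)
  • {4,6}:  v_{4} + v_{6} = v_{1}  ⇒ sig = (2; 1)
  • {0,1}:  v_{0} + v_{1} = 2·v_{4}  ⇒ sig = (2; 2)
  • {2,3}:  v_{2} + v_{3} = 2·v_{4}  ⇒ sig = (2; 2)
  • {3,6}:  v_{3} + v_{6} = 2·v_{1}  ⇒ sig = (2; 2)
  • {4,5}:  v_{4} + v_{5} = 2·v_{2}  ⇒ sig = (2; 2)
  • {0,3}:  v_{0} + v_{3} = 3·v_{4}  ⇒ sig = (2; 3)
  • {0,5}:  v_{0} + v_{5} = 3·v_{2}  ⇒ sig = (2; 3)

Signatures (|P|; sorted positive RHS coefficients), sorted:
{ (2; —),  (2; 1) ×7,  (2; 2) ×4,  (2; 3) ×2 }


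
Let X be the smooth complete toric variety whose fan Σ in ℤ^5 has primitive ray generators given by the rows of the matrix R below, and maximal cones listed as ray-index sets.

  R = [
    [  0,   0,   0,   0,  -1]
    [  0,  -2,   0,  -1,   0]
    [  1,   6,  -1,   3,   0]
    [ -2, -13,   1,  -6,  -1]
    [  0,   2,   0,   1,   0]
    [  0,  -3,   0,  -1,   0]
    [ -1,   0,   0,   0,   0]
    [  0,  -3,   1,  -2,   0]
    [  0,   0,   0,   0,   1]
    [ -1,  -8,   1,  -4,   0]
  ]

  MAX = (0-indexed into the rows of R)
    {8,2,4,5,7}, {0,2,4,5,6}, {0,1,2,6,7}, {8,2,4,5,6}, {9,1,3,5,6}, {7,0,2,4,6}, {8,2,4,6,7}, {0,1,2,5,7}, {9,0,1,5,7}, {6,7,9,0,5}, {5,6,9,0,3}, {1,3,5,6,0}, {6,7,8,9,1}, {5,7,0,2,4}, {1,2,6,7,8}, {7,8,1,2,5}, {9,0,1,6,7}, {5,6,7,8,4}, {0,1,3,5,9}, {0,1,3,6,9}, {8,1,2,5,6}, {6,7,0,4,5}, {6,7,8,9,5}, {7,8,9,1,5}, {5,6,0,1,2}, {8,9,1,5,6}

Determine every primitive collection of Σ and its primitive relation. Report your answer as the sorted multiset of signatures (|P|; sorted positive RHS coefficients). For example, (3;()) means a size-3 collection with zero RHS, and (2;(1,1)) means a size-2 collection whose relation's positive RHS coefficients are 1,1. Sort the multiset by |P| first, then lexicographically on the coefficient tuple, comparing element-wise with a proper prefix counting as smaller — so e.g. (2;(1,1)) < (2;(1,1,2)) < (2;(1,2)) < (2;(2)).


Primitive collections (11):

  P = {0,8}:  v_{0} + v_{8} = 0  so sig = (2;())
  P = {1,4}:  v_{1} + v_{4} = 0  so sig = (2;())
  P = {2,9}:  v_{2} + v_{9} = v_{1}  so sig = (2;(1))
  P = {4,9}:  v_{4} + v_{9} = v_{5} + v_{6} + v_{7}  so sig = (2;(1,1,1))
  P = {3,4}:  v_{3} + v_{4} = v_{0} + v_{5} + v_{6} + v_{9}  so sig = (2;(1,1,1,1))
  P = {3,8}:  v_{3} + v_{8} = v_{1} + v_{5} + v_{6} + v_{9}  so sig = (2;(1,1,1,1))
  P = {2,3}:  v_{2} + v_{3} = v_{0} + 2·v_{1} + v_{5} + v_{6}  so sig = (2;(1,1,1,2))
  P = {3,7}:  v_{3} + v_{7} = v_{0} + 2·v_{9}  so sig = (2;(1,2))
  P = {2,5,6,7}:  v_{2} + v_{5} + v_{6} + v_{7} = 0  so sig = (4;())
  P = {1,5,6,7}:  v_{1} + v_{5} + v_{6} + v_{7} = v_{9}  so sig = (4;(1))
  P = {0,1,5,6,9}:  v_{0} + v_{1} + v_{5} + v_{6} + v_{9} = v_{3}  so sig = (5;(1))

Hence PRS(X_Σ) =
    (2;())
    (2;())
    (2;(1))
    (2;(1,1,1))
    (2;(1,1,1,1))
    (2;(1,1,1,1))
    (2;(1,1,1,2))
    (2;(1,2))
    (4;())
    (4;(1))
    (5;(1))


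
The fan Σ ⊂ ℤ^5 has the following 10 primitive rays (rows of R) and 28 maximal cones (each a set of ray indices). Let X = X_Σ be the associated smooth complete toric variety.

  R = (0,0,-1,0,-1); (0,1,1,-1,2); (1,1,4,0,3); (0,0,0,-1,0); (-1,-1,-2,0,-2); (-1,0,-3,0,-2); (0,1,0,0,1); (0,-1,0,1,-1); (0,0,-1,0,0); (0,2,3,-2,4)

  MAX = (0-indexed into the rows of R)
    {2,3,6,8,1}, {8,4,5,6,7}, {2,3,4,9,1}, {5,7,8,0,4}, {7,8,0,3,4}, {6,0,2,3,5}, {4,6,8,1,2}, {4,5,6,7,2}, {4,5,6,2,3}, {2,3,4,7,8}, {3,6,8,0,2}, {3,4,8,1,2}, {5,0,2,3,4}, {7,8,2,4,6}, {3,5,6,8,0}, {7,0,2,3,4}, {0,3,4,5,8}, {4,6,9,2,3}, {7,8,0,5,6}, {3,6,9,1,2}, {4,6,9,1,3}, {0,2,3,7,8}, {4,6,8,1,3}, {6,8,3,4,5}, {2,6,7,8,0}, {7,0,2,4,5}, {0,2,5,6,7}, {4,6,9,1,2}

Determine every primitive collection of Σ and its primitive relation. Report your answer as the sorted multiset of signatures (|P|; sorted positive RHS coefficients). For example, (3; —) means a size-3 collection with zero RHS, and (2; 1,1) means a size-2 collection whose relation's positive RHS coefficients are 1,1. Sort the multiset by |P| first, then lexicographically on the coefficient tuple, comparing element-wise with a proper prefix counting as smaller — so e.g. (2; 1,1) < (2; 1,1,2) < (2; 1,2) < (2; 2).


14 collections generate NE(X_Σ); each relation:

  • {0,1}:  v_{0} + v_{1} = v_{3} + v_{6}  →  sig = (2; 1,1)
  • {1,7}:  v_{1} + v_{7} = v_{2} + v_{4} + v_{8}  →  sig = (2; 1,1,1)
  • {7,9}:  v_{7} + v_{9} = v_{1} + v_{2} + v_{4}  →  sig = (2; 1,1,1)
  • {1,5}:  v_{1} + v_{5} = v_{3} + v_{4} + 2·v_{6}  →  sig = (2; 1,1,2)
  • {0,9}:  v_{0} + v_{9} = v_{2} + 2·v_{3} + v_{4} + 2·v_{6}  →  sig = (2; 1,1,2,2)
  • {5,9}:  v_{5} + v_{9} = v_{2} + 2·v_{3} + 2·v_{4} + 3·v_{6}  →  sig = (2; 1,2,2,3)
  • {8,9}:  v_{8} + v_{9} = 2·v_{1}  →  sig = (2; 2)
  • {3,6,7}:  v_{3} + v_{6} + v_{7} = 0  →  sig = (3; —)
  • {0,4,6}:  v_{0} + v_{4} + v_{6} = v_{5}  →  sig = (3; 1)
  • {2,5,8}:  v_{2} + v_{5} + v_{8} = v_{6}  →  sig = (3; 1)
  • {3,5,7}:  v_{3} + v_{5} + v_{7} = v_{0} + v_{4}  →  sig = (3; 1,1)
  • {0,2,4,8}:  v_{0} + v_{2} + v_{4} + v_{8} = 0  →  sig = (4; —)
  • {1,2,3,4,6}:  v_{1} + v_{2} + v_{3} + v_{4} + v_{6} = v_{9}  →  sig = (5; 1)
  • {2,3,4,6,8}:  v_{2} + v_{3} + v_{4} + v_{6} + v_{8} = v_{1}  →  sig = (5; 1)

so the primitive-relation signature multiset is
[(2; 1,1), (2; 1,1,1), (2; 1,1,1), (2; 1,1,2), (2; 1,1,2,2), (2; 1,2,2,3), (2; 2), (3; —), (3; 1), (3; 1), (3; 1,1), (4; —), (5; 1), (5; 1)]


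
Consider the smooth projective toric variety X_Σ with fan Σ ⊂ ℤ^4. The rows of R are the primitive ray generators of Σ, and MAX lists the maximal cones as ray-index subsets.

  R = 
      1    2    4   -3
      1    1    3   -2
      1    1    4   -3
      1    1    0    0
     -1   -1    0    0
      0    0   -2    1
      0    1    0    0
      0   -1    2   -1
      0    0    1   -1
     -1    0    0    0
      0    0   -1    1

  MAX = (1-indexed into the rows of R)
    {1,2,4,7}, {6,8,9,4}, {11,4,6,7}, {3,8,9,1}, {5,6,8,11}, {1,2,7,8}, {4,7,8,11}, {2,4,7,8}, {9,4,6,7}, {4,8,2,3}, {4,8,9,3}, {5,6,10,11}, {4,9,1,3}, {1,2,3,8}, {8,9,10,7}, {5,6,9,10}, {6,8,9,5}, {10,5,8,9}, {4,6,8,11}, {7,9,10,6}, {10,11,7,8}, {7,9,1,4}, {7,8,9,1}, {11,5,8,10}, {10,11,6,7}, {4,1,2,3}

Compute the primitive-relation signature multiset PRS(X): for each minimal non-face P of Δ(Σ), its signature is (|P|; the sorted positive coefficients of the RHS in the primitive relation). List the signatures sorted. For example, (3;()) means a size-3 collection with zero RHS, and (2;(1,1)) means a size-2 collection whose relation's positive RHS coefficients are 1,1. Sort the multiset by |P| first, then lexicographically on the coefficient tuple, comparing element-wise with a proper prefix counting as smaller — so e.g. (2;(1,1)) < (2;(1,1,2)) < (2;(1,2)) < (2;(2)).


Δ(Σ) — 11 vertices, 22 min non-faces:

  P={4,5}:  v_{4} + v_{5} = 0  ⟹  sig = (2;())
  P={9,11}:  v_{9} + v_{11} = 0  ⟹  sig = (2;())
  P={2,9}:  v_{2} + v_{9} = v_{3}  ⟹  sig = (2;(1))
  P={3,7}:  v_{3} + v_{7} = v_{1}  ⟹  sig = (2;(1))
  P={3,11}:  v_{3} + v_{11} = v_{2}  ⟹  sig = (2;(1))
  P={4,10}:  v_{4} + v_{10} = v_{7}  ⟹  sig = (2;(1))
  P={5,7}:  v_{5} + v_{7} = v_{10}  ⟹  sig = (2;(1))
  P={1,11}:  v_{1} + v_{11} = v_{2} + v_{7}  ⟹  sig = (2;(1,1))
  P={2,6}:  v_{2} + v_{6} = v_{4} + v_{9}  ⟹  sig = (2;(1,1))
  P={2,5}:  v_{2} + v_{5} = v_{7} + v_{8} + v_{9}  ⟹  sig = (2;(1,1,1))
  P={2,11}:  v_{2} + v_{11} = v_{4} + v_{7} + v_{8}  ⟹  sig = (2;(1,1,1))
  P={1,6}:  v_{1} + v_{6} = v_{4} + v_{7} + 2·v_{9}  ⟹  sig = (2;(1,1,2))
  P={2,10}:  v_{2} + v_{10} = 2·v_{7} + v_{8} + v_{9}  ⟹  sig = (2;(1,1,2))
  P={3,5}:  v_{3} + v_{5} = v_{7} + v_{8} + 2·v_{9}  ⟹  sig = (2;(1,1,2))
  P={3,6}:  v_{3} + v_{6} = v_{4} + 2·v_{9}  ⟹  sig = (2;(1,2))
  P={1,5}:  v_{1} + v_{5} = 2·v_{7} + v_{8} + 2·v_{9}  ⟹  sig = (2;(1,2,2))
  P={3,10}:  v_{3} + v_{10} = 2·v_{7} + v_{8} + 2·v_{9}  ⟹  sig = (2;(1,2,2))
  P={1,10}:  v_{1} + v_{10} = 3·v_{7} + v_{8} + 2·v_{9}  ⟹  sig = (2;(1,2,3))
  P={6,7,8}:  v_{6} + v_{7} + v_{8} = 0  ⟹  sig = (3;())
  P={6,8,10}:  v_{6} + v_{8} + v_{10} = v_{5}  ⟹  sig = (3;(1))
  P={1,4,8}:  v_{1} + v_{4} + v_{8} = 2·v_{2}  ⟹  sig = (3;(2))
  P={4,7,8,9}:  v_{4} + v_{7} + v_{8} + v_{9} = v_{2}  ⟹  sig = (4;(1))

so the primitive-relation signature multiset is
{ (2;()) ×2,  (2;(1)) ×5,  (2;(1,1)) ×2,  (2;(1,1,1)) ×2,  (2;(1,1,2)) ×3,  (2;(1,2)),  (2;(1,2,2)) ×2,  (2;(1,2,3)),  (3;()),  (3;(1)),  (3;(2)),  (4;(1)) }


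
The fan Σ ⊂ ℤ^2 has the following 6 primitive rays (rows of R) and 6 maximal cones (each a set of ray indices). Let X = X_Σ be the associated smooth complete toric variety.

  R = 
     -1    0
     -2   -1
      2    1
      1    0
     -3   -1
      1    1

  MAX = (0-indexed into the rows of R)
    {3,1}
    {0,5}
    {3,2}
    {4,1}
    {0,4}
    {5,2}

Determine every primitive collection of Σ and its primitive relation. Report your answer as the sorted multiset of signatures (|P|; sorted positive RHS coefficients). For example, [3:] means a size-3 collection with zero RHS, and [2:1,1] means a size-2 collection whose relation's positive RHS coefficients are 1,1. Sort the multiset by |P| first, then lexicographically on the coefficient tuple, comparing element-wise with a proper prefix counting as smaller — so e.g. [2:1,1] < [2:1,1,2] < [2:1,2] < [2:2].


Σ has 9 primitive collections:

  • {0,3}:  v_{0} + v_{3} = 0  ⇒ sig = [2:]
  • {1,2}:  v_{1} + v_{2} = 0  ⇒ sig = [2:]
  • {0,1}:  v_{0} + v_{1} = v_{4}  ⇒ sig = [2:1]
  • {0,2}:  v_{0} + v_{2} = v_{5}  ⇒ sig = [2:1]
  • {1,5}:  v_{1} + v_{5} = v_{0}  ⇒ sig = [2:1]
  • {2,4}:  v_{2} + v_{4} = v_{0}  ⇒ sig = [2:1]
  • {3,4}:  v_{3} + v_{4} = v_{1}  ⇒ sig = [2:1]
  • {3,5}:  v_{3} + v_{5} = v_{2}  ⇒ sig = [2:1]
  • {4,5}:  v_{4} + v_{5} = 2·v_{0}  ⇒ sig = [2:2]

Sorted signature multiset PRS(X):
{ [2:] ×2,  [2:1] ×6,  [2:2] }


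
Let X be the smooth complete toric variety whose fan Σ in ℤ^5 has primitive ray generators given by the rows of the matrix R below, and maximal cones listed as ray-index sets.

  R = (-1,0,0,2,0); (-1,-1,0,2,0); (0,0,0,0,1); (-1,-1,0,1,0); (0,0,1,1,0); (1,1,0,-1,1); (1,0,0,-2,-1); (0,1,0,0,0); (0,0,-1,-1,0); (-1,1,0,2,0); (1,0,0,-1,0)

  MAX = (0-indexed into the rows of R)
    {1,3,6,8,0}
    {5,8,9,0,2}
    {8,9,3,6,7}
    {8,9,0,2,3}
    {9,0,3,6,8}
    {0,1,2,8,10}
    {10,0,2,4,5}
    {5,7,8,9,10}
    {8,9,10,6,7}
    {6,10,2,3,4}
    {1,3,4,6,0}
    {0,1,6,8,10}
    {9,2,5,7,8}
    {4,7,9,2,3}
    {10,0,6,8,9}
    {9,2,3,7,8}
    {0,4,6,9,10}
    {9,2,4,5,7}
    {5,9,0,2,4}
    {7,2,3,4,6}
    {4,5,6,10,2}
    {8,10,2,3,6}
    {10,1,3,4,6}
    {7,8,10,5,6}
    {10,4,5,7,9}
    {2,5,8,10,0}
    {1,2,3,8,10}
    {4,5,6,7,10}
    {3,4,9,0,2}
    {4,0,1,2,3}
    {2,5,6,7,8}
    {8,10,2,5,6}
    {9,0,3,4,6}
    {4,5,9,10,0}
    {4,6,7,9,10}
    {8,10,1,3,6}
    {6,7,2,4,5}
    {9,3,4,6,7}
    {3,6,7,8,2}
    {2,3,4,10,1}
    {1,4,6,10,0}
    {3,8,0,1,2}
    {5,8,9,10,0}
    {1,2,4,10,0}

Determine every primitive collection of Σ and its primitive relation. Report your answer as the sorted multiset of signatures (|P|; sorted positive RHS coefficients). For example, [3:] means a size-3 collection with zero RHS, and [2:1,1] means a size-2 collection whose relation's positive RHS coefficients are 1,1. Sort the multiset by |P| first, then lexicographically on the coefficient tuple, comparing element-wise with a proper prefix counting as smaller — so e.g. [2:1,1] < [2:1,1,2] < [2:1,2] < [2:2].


16 collections generate NE(X_Σ); each relation:

  P={4,8}:  v_{4} + v_{8} = 0 — sig = [2:]
  P={0,7}:  v_{0} + v_{7} = v_{9} — sig = [2:1]
  P={1,7}:  v_{1} + v_{7} = v_{0} — sig = [2:1]
  P={3,5}:  v_{3} + v_{5} = v_{2} — sig = [2:1]
  P={1,5}:  v_{1} + v_{5} = v_{0} + v_{2} + v_{10} — sig = [2:1,1,1]
  P={1,9}:  v_{1} + v_{9} = 2·v_{0} — sig = [2:2]
  P={0,2,6}:  v_{0} + v_{2} + v_{6} = 0 — sig = [3:]
  P={3,7,10}:  v_{3} + v_{7} + v_{10} = 0 — sig = [3:]
  P={0,3,10}:  v_{0} + v_{3} + v_{10} = v_{1} — sig = [3:1]
  P={2,6,9}:  v_{2} + v_{6} + v_{9} = v_{7} — sig = [3:1]
  P={2,7,10}:  v_{2} + v_{7} + v_{10} = v_{5} — sig = [3:1]
  P={3,9,10}:  v_{3} + v_{9} + v_{10} = v_{0} — sig = [3:1]
  P={0,5,6}:  v_{0} + v_{5} + v_{6} = v_{7} + v_{10} — sig = [3:1,1]
  P={1,2,6}:  v_{1} + v_{2} + v_{6} = v_{3} + v_{10} — sig = [3:1,1]
  P={2,9,10}:  v_{2} + v_{9} + v_{10} = v_{0} + v_{5} — sig = [3:1,1]
  P={5,6,9}:  v_{5} + v_{6} + v_{9} = 2·v_{7} + v_{10} — sig = [3:1,2]

Sorted signature multiset PRS(X):
{ [2:],  [2:1] ×3,  [2:1,1,1],  [2:2],  [3:] ×2,  [3:1] ×4,  [3:1,1] ×3,  [3:1,2] }


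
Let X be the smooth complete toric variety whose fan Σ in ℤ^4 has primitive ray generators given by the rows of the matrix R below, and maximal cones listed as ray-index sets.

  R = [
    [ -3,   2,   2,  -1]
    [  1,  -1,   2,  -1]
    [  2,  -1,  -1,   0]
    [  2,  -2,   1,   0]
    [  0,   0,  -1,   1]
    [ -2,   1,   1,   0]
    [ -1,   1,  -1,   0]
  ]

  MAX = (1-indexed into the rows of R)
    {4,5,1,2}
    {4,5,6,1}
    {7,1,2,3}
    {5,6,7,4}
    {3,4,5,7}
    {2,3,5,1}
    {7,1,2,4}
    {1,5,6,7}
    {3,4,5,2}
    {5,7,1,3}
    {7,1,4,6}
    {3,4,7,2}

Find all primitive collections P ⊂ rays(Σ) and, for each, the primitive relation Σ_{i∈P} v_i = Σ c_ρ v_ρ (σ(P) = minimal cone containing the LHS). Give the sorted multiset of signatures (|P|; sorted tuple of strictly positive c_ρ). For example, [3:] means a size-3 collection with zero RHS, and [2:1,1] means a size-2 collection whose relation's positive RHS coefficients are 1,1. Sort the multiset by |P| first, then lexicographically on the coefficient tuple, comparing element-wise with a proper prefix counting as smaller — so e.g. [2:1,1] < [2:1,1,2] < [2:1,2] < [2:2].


5 minimal non-faces of Δ(Σ) (on 7 rays):

  {3,6}:  v_{3} + v_{6} = 0  ⟹  sig = [2:]
  {2,6}:  v_{2} + v_{6} = v_{1} + v_{4}  ⟹  sig = [2:1,1]
  {2,5,7}:  v_{2} + v_{5} + v_{7} = 0  ⟹  sig = [3:]
  {1,3,4}:  v_{1} + v_{3} + v_{4} = v_{2}  ⟹  sig = [3:1]
  {1,4,5,7}:  v_{1} + v_{4} + v_{5} + v_{7} = v_{6}  ⟹  sig = [4:1]

Hence PRS(X_Σ) =
{ [2:],  [2:1,1],  [3:],  [3:1],  [4:1] }


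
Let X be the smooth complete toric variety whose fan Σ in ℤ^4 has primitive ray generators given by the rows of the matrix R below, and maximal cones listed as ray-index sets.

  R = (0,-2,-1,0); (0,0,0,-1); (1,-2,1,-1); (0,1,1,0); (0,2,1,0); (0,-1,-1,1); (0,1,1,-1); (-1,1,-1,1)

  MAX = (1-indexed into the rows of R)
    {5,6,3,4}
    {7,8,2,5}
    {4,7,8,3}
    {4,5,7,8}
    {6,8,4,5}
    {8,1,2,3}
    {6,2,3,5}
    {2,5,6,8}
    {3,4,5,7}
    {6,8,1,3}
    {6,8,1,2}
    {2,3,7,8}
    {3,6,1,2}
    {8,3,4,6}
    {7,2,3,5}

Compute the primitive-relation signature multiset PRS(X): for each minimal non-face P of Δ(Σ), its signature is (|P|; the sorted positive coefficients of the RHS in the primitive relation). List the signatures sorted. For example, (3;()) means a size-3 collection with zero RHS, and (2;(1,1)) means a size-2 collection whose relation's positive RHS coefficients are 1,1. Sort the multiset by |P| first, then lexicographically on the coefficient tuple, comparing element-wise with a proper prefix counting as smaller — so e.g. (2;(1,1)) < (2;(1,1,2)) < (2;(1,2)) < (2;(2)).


The 7 primitive collections of Σ (r=8, n=4):

  • {1,5}:  v_{1} + v_{5} = 0  so sig = (2;())
  • {6,7}:  v_{6} + v_{7} = 0  so sig = (2;())
  • {2,4}:  v_{2} + v_{4} = v_{7}  so sig = (2;(1))
  • {1,4}:  v_{1} + v_{4} = v_{3} + v_{8}  so sig = (2;(1,1))
  • {1,7}:  v_{1} + v_{7} = v_{2} + v_{3} + v_{8}  so sig = (2;(1,1,1))
  • {3,5,8}:  v_{3} + v_{5} + v_{8} = v_{4}  so sig = (3;(1))
  • {2,3,6,8}:  v_{2} + v_{3} + v_{6} + v_{8} = v_{1}  so sig = (4;(1))

Signatures (|P|; sorted positive RHS coefficients), sorted:
[(2;()), (2;()), (2;(1)), (2;(1,1)), (2;(1,1,1)), (3;(1)), (4;(1))]


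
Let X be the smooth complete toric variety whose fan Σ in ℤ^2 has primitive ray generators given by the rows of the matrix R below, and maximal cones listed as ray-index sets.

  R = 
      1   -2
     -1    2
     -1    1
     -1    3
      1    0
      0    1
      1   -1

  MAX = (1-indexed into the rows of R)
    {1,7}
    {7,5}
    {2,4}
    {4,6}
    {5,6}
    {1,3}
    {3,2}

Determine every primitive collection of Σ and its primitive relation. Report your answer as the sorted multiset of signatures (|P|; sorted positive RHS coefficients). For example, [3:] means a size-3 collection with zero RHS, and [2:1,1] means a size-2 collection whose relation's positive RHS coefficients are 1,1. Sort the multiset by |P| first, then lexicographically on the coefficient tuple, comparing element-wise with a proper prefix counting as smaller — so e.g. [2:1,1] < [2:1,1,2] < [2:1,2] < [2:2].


Primitive collections (14):

  • {1,2}:  v_{1} + v_{2} = 0  →  sig = [2:]
  • {3,7}:  v_{3} + v_{7} = 0  →  sig = [2:]
  • {1,4}:  v_{1} + v_{4} = v_{6}  →  sig = [2:1]
  • {1,6}:  v_{1} + v_{6} = v_{7}  →  sig = [2:1]
  • {2,6}:  v_{2} + v_{6} = v_{4}  →  sig = [2:1]
  • {2,7}:  v_{2} + v_{7} = v_{6}  →  sig = [2:1]
  • {3,5}:  v_{3} + v_{5} = v_{6}  →  sig = [2:1]
  • {3,6}:  v_{3} + v_{6} = v_{2}  →  sig = [2:1]
  • {6,7}:  v_{6} + v_{7} = v_{5}  →  sig = [2:1]
  • {1,5}:  v_{1} + v_{5} = 2·v_{7}  →  sig = [2:2]
  • {2,5}:  v_{2} + v_{5} = 2·v_{6}  →  sig = [2:2]
  • {3,4}:  v_{3} + v_{4} = 2·v_{2}  →  sig = [2:2]
  • {4,7}:  v_{4} + v_{7} = 2·v_{6}  →  sig = [2:2]
  • {4,5}:  v_{4} + v_{5} = 3·v_{6}  →  sig = [2:3]

Sorted signature multiset PRS(X):
{ [2:] ×2,  [2:1] ×7,  [2:2] ×4,  [2:3] }


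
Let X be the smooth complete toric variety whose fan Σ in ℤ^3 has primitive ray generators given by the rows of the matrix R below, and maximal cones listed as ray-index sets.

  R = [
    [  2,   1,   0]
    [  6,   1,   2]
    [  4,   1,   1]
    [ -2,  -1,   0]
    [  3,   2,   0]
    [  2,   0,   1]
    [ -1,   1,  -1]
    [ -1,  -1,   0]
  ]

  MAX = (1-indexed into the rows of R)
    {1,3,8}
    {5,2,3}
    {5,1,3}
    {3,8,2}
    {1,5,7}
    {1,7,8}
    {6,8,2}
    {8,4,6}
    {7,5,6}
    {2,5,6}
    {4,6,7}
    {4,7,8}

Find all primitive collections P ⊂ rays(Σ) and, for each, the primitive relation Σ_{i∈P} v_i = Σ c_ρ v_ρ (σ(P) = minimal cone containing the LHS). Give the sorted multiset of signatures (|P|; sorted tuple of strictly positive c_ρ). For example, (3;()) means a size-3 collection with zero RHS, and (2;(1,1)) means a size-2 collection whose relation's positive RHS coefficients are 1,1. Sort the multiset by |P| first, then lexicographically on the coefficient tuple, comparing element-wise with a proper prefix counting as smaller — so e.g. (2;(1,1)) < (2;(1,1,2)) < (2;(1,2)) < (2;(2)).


|primitive collections| = 11. Relations:

  {1,4}:  v_{1} + v_{4} = 0  ⇒ sig = (2;())
  {1,6}:  v_{1} + v_{6} = v_{3}  ⇒ sig = (2;(1))
  {3,4}:  v_{3} + v_{4} = v_{6}  ⇒ sig = (2;(1))
  {3,6}:  v_{3} + v_{6} = v_{2}  ⇒ sig = (2;(1))
  {3,7}:  v_{3} + v_{7} = v_{5}  ⇒ sig = (2;(1))
  {5,8}:  v_{5} + v_{8} = v_{1}  ⇒ sig = (2;(1))
  {2,7}:  v_{2} + v_{7} = v_{5} + v_{6}  ⇒ sig = (2;(1,1))
  {4,5}:  v_{4} + v_{5} = v_{6} + v_{7}  ⇒ sig = (2;(1,1))
  {1,2}:  v_{1} + v_{2} = 2·v_{3}  ⇒ sig = (2;(2))
  {2,4}:  v_{2} + v_{4} = 2·v_{6}  ⇒ sig = (2;(2))
  {6,7,8}:  v_{6} + v_{7} + v_{8} = 0  ⇒ sig = (3;())

Signatures (|P|; sorted positive RHS coefficients), sorted:
[(2;()), (2;(1)), (2;(1)), (2;(1)), (2;(1)), (2;(1)), (2;(1,1)), (2;(1,1)), (2;(2)), (2;(2)), (3;())]


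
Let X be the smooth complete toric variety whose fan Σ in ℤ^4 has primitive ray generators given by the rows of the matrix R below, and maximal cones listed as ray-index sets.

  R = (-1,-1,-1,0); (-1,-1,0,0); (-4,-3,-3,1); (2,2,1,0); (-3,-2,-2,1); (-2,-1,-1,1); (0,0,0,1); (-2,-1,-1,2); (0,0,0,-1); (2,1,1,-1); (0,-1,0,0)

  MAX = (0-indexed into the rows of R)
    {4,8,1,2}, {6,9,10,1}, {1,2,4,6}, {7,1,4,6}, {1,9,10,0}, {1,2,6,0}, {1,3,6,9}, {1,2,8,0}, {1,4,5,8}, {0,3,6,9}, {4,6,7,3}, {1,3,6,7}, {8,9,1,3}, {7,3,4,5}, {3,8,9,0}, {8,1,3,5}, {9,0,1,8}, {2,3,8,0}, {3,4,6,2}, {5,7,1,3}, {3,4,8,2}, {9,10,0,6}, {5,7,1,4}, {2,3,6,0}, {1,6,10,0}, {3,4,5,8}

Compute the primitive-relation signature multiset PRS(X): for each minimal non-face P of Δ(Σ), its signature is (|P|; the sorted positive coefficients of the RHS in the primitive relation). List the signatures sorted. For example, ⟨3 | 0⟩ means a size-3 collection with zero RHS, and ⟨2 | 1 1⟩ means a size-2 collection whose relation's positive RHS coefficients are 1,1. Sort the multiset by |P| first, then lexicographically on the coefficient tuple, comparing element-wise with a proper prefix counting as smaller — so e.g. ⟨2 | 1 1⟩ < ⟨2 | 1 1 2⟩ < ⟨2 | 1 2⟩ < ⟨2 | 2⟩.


|primitive collections| = 22. Relations:

  P={5,9}:  v_{5} + v_{9} = 0  so sig = ⟨2 | 0⟩
  P={6,8}:  v_{6} + v_{8} = 0  so sig = ⟨2 | 0⟩
  P={0,4}:  v_{0} + v_{4} = v_{2}  so sig = ⟨2 | 1⟩
  P={0,5}:  v_{0} + v_{5} = v_{4}  so sig = ⟨2 | 1⟩
  P={4,9}:  v_{4} + v_{9} = v_{0}  so sig = ⟨2 | 1⟩
  P={5,6}:  v_{5} + v_{6} = v_{7}  so sig = ⟨2 | 1⟩
  P={7,8}:  v_{7} + v_{8} = v_{5}  so sig = ⟨2 | 1⟩
  P={7,9}:  v_{7} + v_{9} = v_{6}  so sig = ⟨2 | 1⟩
  P={0,7}:  v_{0} + v_{7} = v_{4} + v_{6}  so sig = ⟨2 | 1 1⟩
  P={3,10}:  v_{3} + v_{10} = v_{6} + v_{9}  so sig = ⟨2 | 1 1⟩
  P={5,10}:  v_{5} + v_{10} = v_{0} + v_{1} + v_{6}  so sig = ⟨2 | 1 1 1⟩
  P={8,10}:  v_{8} + v_{10} = v_{0} + v_{1} + v_{9}  so sig = ⟨2 | 1 1 1⟩
  P={4,10}:  v_{4} + v_{10} = 2·v_{0} + v_{1} + v_{6}  so sig = ⟨2 | 1 1 2⟩
  P={7,10}:  v_{7} + v_{10} = v_{0} + v_{1} + 2·v_{6}  so sig = ⟨2 | 1 1 2⟩
  P={2,10}:  v_{2} + v_{10} = 3·v_{0} + v_{1} + v_{6}  so sig = ⟨2 | 1 1 3⟩
  P={2,7}:  v_{2} + v_{7} = 2·v_{4} + v_{6}  so sig = ⟨2 | 1 2⟩
  P={2,5}:  v_{2} + v_{5} = 2·v_{4}  so sig = ⟨2 | 2⟩
  P={2,9}:  v_{2} + v_{9} = 2·v_{0}  so sig = ⟨2 | 2⟩
  P={0,1,3}:  v_{0} + v_{1} + v_{3} = 0  so sig = ⟨3 | 0⟩
  P={1,2,3}:  v_{1} + v_{2} + v_{3} = v_{4}  so sig = ⟨3 | 1⟩
  P={1,3,4}:  v_{1} + v_{3} + v_{4} = v_{5}  so sig = ⟨3 | 1⟩
  P={0,1,6,9}:  v_{0} + v_{1} + v_{6} + v_{9} = v_{10}  so sig = ⟨4 | 1⟩

Hence PRS(X_Σ) =
[⟨2 | 0⟩, ⟨2 | 0⟩, ⟨2 | 1⟩, ⟨2 | 1⟩, ⟨2 | 1⟩, ⟨2 | 1⟩, ⟨2 | 1⟩, ⟨2 | 1⟩, ⟨2 | 1 1⟩, ⟨2 | 1 1⟩, ⟨2 | 1 1 1⟩, ⟨2 | 1 1 1⟩, ⟨2 | 1 1 2⟩, ⟨2 | 1 1 2⟩, ⟨2 | 1 1 3⟩, ⟨2 | 1 2⟩, ⟨2 | 2⟩, ⟨2 | 2⟩, ⟨3 | 0⟩, ⟨3 | 1⟩, ⟨3 | 1⟩, ⟨4 | 1⟩]
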